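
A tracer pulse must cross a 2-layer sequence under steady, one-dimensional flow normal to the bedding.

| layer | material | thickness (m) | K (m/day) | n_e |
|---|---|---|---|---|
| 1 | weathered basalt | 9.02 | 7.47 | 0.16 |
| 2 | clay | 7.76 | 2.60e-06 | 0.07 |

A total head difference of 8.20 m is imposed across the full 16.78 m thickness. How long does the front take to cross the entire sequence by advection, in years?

1980

With flow normal to the layers, continuity requires the same specific discharge q through every layer.
Σ(b_i/K_i) = 9.02/7.47 + 7.76/2.60e-06 = 2.985e+06 d.
q = Δh / Σ(b_i/K_i) = 8.20 / 2.985e+06 = 2.747e-06 m/day.
In each layer the seepage velocity is v_i = q/n_i, so the layer transit time is t_i = b_i·n_i / q:
  layer 1 (weathered basalt): t_1 = 9.02 × 0.16 / 2.747e-06 = 5.253e+05 d
  layer 2 (clay): t_2 = 7.76 × 0.07 / 2.747e-06 = 1.977e+05 d
Total t = Σ t_i = 7.230e+05 days = 1979 years.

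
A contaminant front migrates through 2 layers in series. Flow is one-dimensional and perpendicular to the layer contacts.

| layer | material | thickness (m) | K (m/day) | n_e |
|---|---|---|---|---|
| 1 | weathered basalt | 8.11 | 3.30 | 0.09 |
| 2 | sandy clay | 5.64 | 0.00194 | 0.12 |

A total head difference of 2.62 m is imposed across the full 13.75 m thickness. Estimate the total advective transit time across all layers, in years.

4.28

With flow normal to the layers, continuity requires the same specific discharge q through every layer.
Σ(b_i/K_i) = 8.11/3.30 + 5.64/0.00194 = 2910 d.
q = Δh / Σ(b_i/K_i) = 2.62 / 2910 = 0.0009004 m/day.
In each layer the seepage velocity is v_i = q/n_i, so the layer transit time is t_i = b_i·n_i / q:
  layer 1 (weathered basalt): t_1 = 8.11 × 0.09 / 0.0009004 = 810.6 d
  layer 2 (sandy clay): t_2 = 5.64 × 0.12 / 0.0009004 = 751.6 d
Total t = Σ t_i = 1562 days = 4.277 years.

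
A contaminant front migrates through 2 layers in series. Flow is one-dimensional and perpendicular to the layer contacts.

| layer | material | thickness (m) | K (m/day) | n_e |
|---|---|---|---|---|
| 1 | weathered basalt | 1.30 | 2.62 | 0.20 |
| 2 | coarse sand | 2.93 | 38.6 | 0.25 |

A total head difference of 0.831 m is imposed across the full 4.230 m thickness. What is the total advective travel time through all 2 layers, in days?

With flow normal to the layers, continuity requires the same specific discharge q through every layer.
Σ(b_i/K_i) = 1.30/2.62 + 2.93/38.6 = 0.5721 d.
q = Δh / Σ(b_i/K_i) = 0.831 / 0.5721 = 1.453 m/day.
In each layer the seepage velocity is v_i = q/n_i, so the layer transit time is t_i = b_i·n_i / q:
  layer 1 (weathered basalt): t_1 = 1.30 × 0.20 / 1.453 = 0.1790 d
  layer 2 (coarse sand): t_2 = 2.93 × 0.25 / 1.453 = 0.5043 d
Total t = Σ t_i = 0.6833 days.

0.683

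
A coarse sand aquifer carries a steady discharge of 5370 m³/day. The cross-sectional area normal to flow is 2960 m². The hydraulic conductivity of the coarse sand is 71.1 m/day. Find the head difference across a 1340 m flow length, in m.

34.2

From Q = K·A·i, i = Q / (K·A) = 5370 / (71.10 × 2960) = 0.02552.
Head loss Δh = i · L = 0.02552 × 1340 = 34.19 m.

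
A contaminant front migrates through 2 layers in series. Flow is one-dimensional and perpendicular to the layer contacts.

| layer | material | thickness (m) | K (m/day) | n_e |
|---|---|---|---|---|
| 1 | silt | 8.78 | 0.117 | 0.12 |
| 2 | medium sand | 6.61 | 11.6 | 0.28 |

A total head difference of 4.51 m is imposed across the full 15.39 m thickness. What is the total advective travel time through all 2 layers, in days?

With flow normal to the layers, continuity requires the same specific discharge q through every layer.
Σ(b_i/K_i) = 8.78/0.117 + 6.61/11.6 = 75.61 d.
q = Δh / Σ(b_i/K_i) = 4.51 / 75.61 = 0.05965 m/day.
In each layer the seepage velocity is v_i = q/n_i, so the layer transit time is t_i = b_i·n_i / q:
  layer 1 (silt): t_1 = 8.78 × 0.12 / 0.05965 = 17.66 d
  layer 2 (medium sand): t_2 = 6.61 × 0.28 / 0.05965 = 31.03 d
Total t = Σ t_i = 48.69 days.

48.7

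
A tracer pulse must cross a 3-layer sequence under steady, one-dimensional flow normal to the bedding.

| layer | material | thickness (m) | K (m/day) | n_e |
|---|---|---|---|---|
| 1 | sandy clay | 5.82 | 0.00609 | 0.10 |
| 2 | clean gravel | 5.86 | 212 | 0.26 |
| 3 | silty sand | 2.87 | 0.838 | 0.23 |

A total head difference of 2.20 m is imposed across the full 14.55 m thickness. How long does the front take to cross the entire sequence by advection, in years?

With flow normal to the layers, continuity requires the same specific discharge q through every layer.
Σ(b_i/K_i) = 5.82/0.00609 + 5.86/212 + 2.87/0.838 = 959.1 d.
q = Δh / Σ(b_i/K_i) = 2.20 / 959.1 = 0.002294 m/day.
In each layer the seepage velocity is v_i = q/n_i, so the layer transit time is t_i = b_i·n_i / q:
  layer 1 (sandy clay): t_1 = 5.82 × 0.10 / 0.002294 = 253.7 d
  layer 2 (clean gravel): t_2 = 5.86 × 0.26 / 0.002294 = 664.2 d
  layer 3 (silty sand): t_3 = 2.87 × 0.23 / 0.002294 = 287.8 d
Total t = Σ t_i = 1206 days = 3.301 years.

3.30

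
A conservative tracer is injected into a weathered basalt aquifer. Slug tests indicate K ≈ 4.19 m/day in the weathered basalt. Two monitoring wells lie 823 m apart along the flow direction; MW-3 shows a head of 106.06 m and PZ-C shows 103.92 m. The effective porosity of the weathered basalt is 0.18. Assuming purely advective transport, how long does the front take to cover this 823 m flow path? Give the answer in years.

37.2

Hydraulic gradient i = (106.06 − 103.92) / 823 = 2.14 / 823 = 0.002600.
Darcy flux q = K · i = 4.190 × 0.002600 = 0.01090 m/day.
Seepage velocity v = q / n_e = 0.01090 / 0.18 = 0.06053 m/day.
Travel time t = L / v = 823 / 0.06053 = 13597 days = 37.23 years.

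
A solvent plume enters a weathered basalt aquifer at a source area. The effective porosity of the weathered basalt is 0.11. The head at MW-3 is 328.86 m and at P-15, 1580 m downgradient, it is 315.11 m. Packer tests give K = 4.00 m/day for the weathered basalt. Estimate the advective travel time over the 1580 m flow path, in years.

13.7

Hydraulic gradient i = (328.86 − 315.11) / 1580 = 13.75 / 1580 = 0.008703.
Darcy flux q = K · i = 4.000 × 0.008703 = 0.03481 m/day.
Seepage velocity v = q / n_e = 0.03481 / 0.11 = 0.3165 m/day.
Travel time t = L / v = 1580 / 0.3165 = 4993 days = 13.67 years.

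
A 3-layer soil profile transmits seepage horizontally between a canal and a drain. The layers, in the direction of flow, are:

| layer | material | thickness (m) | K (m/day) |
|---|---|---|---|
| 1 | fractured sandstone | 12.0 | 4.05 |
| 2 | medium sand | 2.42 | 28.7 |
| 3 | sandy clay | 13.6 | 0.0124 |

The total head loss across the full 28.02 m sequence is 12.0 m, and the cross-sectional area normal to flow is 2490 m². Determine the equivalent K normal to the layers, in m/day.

Flow is perpendicular to layering, so the layers act in series and the equivalent K is the thickness-weighted harmonic mean.
Total thickness L = 12.0 + 2.42 + 13.6 = 28.02 m.
Σ(b_i/K_i) = 12.0/4.05 + 2.42/28.7 + 13.6/0.0124 = 1100 d.
K_eq = L / Σ(b_i/K_i) = 28.02 / 1100 = 0.02548 m/day.

0.0255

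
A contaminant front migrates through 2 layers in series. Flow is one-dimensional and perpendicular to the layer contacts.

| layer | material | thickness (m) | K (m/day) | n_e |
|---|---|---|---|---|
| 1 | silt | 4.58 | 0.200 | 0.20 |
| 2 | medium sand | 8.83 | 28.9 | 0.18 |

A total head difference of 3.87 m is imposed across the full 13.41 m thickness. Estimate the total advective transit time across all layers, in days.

15.0

With flow normal to the layers, continuity requires the same specific discharge q through every layer.
Σ(b_i/K_i) = 4.58/0.200 + 8.83/28.9 = 23.21 d.
q = Δh / Σ(b_i/K_i) = 3.87 / 23.21 = 0.1668 m/day.
In each layer the seepage velocity is v_i = q/n_i, so the layer transit time is t_i = b_i·n_i / q:
  layer 1 (silt): t_1 = 4.58 × 0.20 / 0.1668 = 5.493 d
  layer 2 (medium sand): t_2 = 8.83 × 0.18 / 0.1668 = 9.530 d
Total t = Σ t_i = 15.02 days.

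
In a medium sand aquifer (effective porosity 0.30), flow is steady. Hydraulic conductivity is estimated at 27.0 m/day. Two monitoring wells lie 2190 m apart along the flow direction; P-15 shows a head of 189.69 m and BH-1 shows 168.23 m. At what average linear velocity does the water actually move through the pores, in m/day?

Hydraulic gradient i = (189.69 − 168.23) / 2190 = 21.46 / 2190 = 0.009799.
Darcy flux q = K · i = 27.00 × 0.009799 = 0.2646 m/day.
Seepage velocity v = q / n_e = 0.2646 / 0.30 = 0.8819 m/day.

0.882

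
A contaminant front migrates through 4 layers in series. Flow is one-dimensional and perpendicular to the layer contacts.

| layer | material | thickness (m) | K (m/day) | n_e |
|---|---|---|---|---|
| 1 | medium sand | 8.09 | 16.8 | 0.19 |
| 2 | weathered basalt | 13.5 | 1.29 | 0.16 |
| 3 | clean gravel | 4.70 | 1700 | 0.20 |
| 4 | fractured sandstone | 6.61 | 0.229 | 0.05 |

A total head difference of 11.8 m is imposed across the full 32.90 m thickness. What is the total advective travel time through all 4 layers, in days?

With flow normal to the layers, continuity requires the same specific discharge q through every layer.
Σ(b_i/K_i) = 8.09/16.8 + 13.5/1.29 + 4.70/1700 + 6.61/0.229 = 39.81 d.
q = Δh / Σ(b_i/K_i) = 11.8 / 39.81 = 0.2964 m/day.
In each layer the seepage velocity is v_i = q/n_i, so the layer transit time is t_i = b_i·n_i / q:
  layer 1 (medium sand): t_1 = 8.09 × 0.19 / 0.2964 = 5.186 d
  layer 2 (weathered basalt): t_2 = 13.5 × 0.16 / 0.2964 = 7.288 d
  layer 3 (clean gravel): t_3 = 4.70 × 0.20 / 0.2964 = 3.172 d
  layer 4 (fractured sandstone): t_4 = 6.61 × 0.05 / 0.2964 = 1.115 d
Total t = Σ t_i = 16.76 days.

16.8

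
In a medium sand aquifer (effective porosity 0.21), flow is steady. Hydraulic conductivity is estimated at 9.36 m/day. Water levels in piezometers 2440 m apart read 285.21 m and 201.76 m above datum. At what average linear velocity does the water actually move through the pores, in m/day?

1.52

Hydraulic gradient i = (285.21 − 201.76) / 2440 = 83.45 / 2440 = 0.03420.
Darcy flux q = K · i = 9.360 × 0.03420 = 0.3201 m/day.
Seepage velocity v = q / n_e = 0.3201 / 0.21 = 1.524 m/day.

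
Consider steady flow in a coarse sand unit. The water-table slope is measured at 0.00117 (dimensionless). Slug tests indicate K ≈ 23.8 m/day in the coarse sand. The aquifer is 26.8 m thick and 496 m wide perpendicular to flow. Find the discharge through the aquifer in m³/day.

Cross-sectional area A = 496 × 26.8 = 13293 m².
Hydraulic gradient i = 0.00117.
Darcy's law: Q = K · A · i = 23.80 × 13293 × 0.001170 = 370.2 m³/day.

370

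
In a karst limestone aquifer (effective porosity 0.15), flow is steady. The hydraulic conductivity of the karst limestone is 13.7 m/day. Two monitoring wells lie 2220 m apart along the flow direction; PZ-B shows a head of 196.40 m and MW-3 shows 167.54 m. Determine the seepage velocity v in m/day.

Hydraulic gradient i = (196.40 − 167.54) / 2220 = 28.86 / 2220 = 0.01300.
Darcy flux q = K · i = 13.70 × 0.01300 = 0.1781 m/day.
Seepage velocity v = q / n_e = 0.1781 / 0.15 = 1.187 m/day.

1.19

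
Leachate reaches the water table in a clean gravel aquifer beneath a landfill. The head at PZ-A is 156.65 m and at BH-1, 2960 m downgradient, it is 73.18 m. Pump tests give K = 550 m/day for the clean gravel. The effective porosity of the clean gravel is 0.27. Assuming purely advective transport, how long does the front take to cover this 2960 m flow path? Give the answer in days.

51.5

Hydraulic gradient i = (156.65 − 73.18) / 2960 = 83.47 / 2960 = 0.02820.
Darcy flux q = K · i = 550.0 × 0.02820 = 15.51 m/day.
Seepage velocity v = q / n_e = 15.51 / 0.27 = 57.44 m/day.
Travel time t = L / v = 2960 / 57.44 = 51.53 days.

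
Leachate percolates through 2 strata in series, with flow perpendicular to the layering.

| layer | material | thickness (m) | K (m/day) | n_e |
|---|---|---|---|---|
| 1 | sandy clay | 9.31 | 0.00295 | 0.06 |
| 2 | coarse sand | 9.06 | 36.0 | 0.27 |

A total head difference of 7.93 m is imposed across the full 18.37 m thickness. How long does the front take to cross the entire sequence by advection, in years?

With flow normal to the layers, continuity requires the same specific discharge q through every layer.
Σ(b_i/K_i) = 9.31/0.00295 + 9.06/36.0 = 3156 d.
q = Δh / Σ(b_i/K_i) = 7.93 / 3156 = 0.002513 m/day.
In each layer the seepage velocity is v_i = q/n_i, so the layer transit time is t_i = b_i·n_i / q:
  layer 1 (sandy clay): t_1 = 9.31 × 0.06 / 0.002513 = 222.3 d
  layer 2 (coarse sand): t_2 = 9.06 × 0.27 / 0.002513 = 973.6 d
Total t = Σ t_i = 1196 days = 3.274 years.

3.27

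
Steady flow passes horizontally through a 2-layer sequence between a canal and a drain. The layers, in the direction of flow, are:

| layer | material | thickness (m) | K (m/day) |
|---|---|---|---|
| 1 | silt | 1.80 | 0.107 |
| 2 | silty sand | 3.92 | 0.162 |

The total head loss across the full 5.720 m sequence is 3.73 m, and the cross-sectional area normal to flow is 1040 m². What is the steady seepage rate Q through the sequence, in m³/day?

94.6

Flow is perpendicular to layering, so the layers act in series and the equivalent K is the thickness-weighted harmonic mean.
Total thickness L = 1.80 + 3.92 = 5.720 m.
Σ(b_i/K_i) = 1.80/0.107 + 3.92/0.162 = 41.02 d.
K_eq = L / Σ(b_i/K_i) = 5.720 / 41.02 = 0.1394 m/day.
Q = K_eq · A · (Δh/L) = 0.1394 × 1040 × (3.73/5.720) = 94.57 m³/day.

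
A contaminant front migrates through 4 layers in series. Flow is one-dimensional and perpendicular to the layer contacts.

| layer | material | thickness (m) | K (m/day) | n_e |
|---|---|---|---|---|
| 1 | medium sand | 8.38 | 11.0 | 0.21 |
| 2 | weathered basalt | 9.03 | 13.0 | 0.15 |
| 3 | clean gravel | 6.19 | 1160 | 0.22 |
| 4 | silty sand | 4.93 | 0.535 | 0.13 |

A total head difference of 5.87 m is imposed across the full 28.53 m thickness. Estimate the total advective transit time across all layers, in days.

With flow normal to the layers, continuity requires the same specific discharge q through every layer.
Σ(b_i/K_i) = 8.38/11.0 + 9.03/13.0 + 6.19/1160 + 4.93/0.535 = 10.68 d.
q = Δh / Σ(b_i/K_i) = 5.87 / 10.68 = 0.5498 m/day.
In each layer the seepage velocity is v_i = q/n_i, so the layer transit time is t_i = b_i·n_i / q:
  layer 1 (medium sand): t_1 = 8.38 × 0.21 / 0.5498 = 3.201 d
  layer 2 (weathered basalt): t_2 = 9.03 × 0.15 / 0.5498 = 2.464 d
  layer 3 (clean gravel): t_3 = 6.19 × 0.22 / 0.5498 = 2.477 d
  layer 4 (silty sand): t_4 = 4.93 × 0.13 / 0.5498 = 1.166 d
Total t = Σ t_i = 9.307 days.

9.31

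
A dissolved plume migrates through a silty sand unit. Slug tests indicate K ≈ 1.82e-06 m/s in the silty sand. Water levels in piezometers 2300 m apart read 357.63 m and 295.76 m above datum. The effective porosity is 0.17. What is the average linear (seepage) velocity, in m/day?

0.0249

Convert K: 1.82e-06 m/s × 86400 = 0.1572 m/day.
Hydraulic gradient i = (357.63 − 295.76) / 2300 = 61.87 / 2300 = 0.02690.
Darcy flux q = K · i = 0.1572 × 0.02690 = 0.004230 m/day.
Seepage velocity v = q / n_e = 0.004230 / 0.17 = 0.02488 m/day.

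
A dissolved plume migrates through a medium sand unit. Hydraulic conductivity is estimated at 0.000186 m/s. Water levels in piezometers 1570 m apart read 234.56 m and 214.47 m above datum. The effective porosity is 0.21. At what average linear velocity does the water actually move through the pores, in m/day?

0.979

Convert K: 0.000186 m/s × 86400 = 16.07 m/day.
Hydraulic gradient i = (234.56 − 214.47) / 1570 = 20.09 / 1570 = 0.01280.
Darcy flux q = K · i = 16.07 × 0.01280 = 0.2056 m/day.
Seepage velocity v = q / n_e = 0.2056 / 0.21 = 0.9792 m/day.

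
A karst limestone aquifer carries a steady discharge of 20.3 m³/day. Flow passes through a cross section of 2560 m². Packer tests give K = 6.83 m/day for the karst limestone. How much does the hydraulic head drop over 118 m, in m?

From Q = K·A·i, i = Q / (K·A) = 20.3 / (6.830 × 2560) = 0.001161.
Head loss Δh = i · L = 0.001161 × 118 = 0.1370 m.

0.137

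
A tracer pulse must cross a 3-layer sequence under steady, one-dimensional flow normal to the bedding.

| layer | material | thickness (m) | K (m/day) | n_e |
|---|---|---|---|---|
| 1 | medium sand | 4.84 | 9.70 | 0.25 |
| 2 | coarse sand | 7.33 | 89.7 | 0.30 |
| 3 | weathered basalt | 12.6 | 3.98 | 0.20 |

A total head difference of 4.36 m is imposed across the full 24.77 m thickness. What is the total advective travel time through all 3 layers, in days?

With flow normal to the layers, continuity requires the same specific discharge q through every layer.
Σ(b_i/K_i) = 4.84/9.70 + 7.33/89.7 + 12.6/3.98 = 3.747 d.
q = Δh / Σ(b_i/K_i) = 4.36 / 3.747 = 1.164 m/day.
In each layer the seepage velocity is v_i = q/n_i, so the layer transit time is t_i = b_i·n_i / q:
  layer 1 (medium sand): t_1 = 4.84 × 0.25 / 1.164 = 1.040 d
  layer 2 (coarse sand): t_2 = 7.33 × 0.30 / 1.164 = 1.890 d
  layer 3 (weathered basalt): t_3 = 12.6 × 0.20 / 1.164 = 2.165 d
Total t = Σ t_i = 5.095 days.

5.09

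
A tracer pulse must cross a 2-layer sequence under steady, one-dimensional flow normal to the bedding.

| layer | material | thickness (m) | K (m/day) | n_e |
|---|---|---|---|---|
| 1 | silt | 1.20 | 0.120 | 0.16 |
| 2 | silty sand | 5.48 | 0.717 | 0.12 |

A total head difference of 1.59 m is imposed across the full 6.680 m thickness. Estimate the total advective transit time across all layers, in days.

With flow normal to the layers, continuity requires the same specific discharge q through every layer.
Σ(b_i/K_i) = 1.20/0.120 + 5.48/0.717 = 17.64 d.
q = Δh / Σ(b_i/K_i) = 1.59 / 17.64 = 0.09012 m/day.
In each layer the seepage velocity is v_i = q/n_i, so the layer transit time is t_i = b_i·n_i / q:
  layer 1 (silt): t_1 = 1.20 × 0.16 / 0.09012 = 2.130 d
  layer 2 (silty sand): t_2 = 5.48 × 0.12 / 0.09012 = 7.297 d
Total t = Σ t_i = 9.427 days.

9.43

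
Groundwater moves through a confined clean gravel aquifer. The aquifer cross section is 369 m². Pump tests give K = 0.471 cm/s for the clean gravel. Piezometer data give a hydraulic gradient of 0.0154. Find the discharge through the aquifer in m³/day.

2310

Convert K: 0.471 cm/s × 864 = 406.9 m/day.
Hydraulic gradient i = 0.0154.
Darcy's law: Q = K · A · i = 406.9 × 369.0 × 0.01540 = 2312 m³/day.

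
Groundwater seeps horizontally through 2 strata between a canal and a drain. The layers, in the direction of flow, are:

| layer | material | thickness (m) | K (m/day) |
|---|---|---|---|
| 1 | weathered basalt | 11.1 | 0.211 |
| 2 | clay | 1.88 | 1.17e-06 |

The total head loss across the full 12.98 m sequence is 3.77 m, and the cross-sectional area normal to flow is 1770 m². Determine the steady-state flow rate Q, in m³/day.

0.00415

Flow is perpendicular to layering, so the layers act in series and the equivalent K is the thickness-weighted harmonic mean.
Total thickness L = 11.1 + 1.88 = 12.98 m.
Σ(b_i/K_i) = 11.1/0.211 + 1.88/1.17e-06 = 1.607e+06 d.
K_eq = L / Σ(b_i/K_i) = 12.98 / 1.607e+06 = 8.078e-06 m/day.
Q = K_eq · A · (Δh/L) = 8.078e-06 × 1770 × (3.77/12.98) = 0.004153 m³/day.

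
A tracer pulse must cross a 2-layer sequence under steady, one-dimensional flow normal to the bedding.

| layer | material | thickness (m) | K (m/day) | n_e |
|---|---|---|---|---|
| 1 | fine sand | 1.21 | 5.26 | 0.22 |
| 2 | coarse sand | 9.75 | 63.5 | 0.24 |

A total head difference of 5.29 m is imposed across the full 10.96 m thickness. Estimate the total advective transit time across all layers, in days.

0.189

With flow normal to the layers, continuity requires the same specific discharge q through every layer.
Σ(b_i/K_i) = 1.21/5.26 + 9.75/63.5 = 0.3836 d.
q = Δh / Σ(b_i/K_i) = 5.29 / 0.3836 = 13.79 m/day.
In each layer the seepage velocity is v_i = q/n_i, so the layer transit time is t_i = b_i·n_i / q:
  layer 1 (fine sand): t_1 = 1.21 × 0.22 / 13.79 = 0.01930 d
  layer 2 (coarse sand): t_2 = 9.75 × 0.24 / 13.79 = 0.1697 d
Total t = Σ t_i = 0.1890 days.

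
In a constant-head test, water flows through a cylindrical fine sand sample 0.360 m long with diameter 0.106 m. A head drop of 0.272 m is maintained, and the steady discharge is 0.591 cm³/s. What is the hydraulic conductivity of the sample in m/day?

Cross-sectional area A = π·(d/2)² = π × (0.106/2)² = 0.008825 m².
Convert discharge: 0.591 cm³/s = 5.910e-07 m³/s.
Darcy's law rearranged: K = Q·L / (A·Δh) = 5.910e-07 × 0.360 / (0.008825 × 0.272) = 8.864e-05 m/s = 7.658 m/day.

7.66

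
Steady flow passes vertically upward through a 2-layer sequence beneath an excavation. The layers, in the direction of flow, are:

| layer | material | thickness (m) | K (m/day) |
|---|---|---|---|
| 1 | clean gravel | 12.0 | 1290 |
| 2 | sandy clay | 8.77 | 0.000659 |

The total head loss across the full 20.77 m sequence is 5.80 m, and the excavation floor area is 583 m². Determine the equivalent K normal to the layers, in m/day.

0.00156

Flow is perpendicular to layering, so the layers act in series and the equivalent K is the thickness-weighted harmonic mean.
Total thickness L = 12.0 + 8.77 = 20.77 m.
Σ(b_i/K_i) = 12.0/1290 + 8.77/0.000659 = 13308 d.
K_eq = L / Σ(b_i/K_i) = 20.77 / 13308 = 0.001561 m/day.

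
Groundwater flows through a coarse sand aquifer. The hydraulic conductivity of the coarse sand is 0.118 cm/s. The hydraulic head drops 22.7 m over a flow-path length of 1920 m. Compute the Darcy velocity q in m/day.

Convert K: 0.118 cm/s × 864 = 102.0 m/day.
Hydraulic gradient i = Δh / L = 22.7 / 1920 = 0.01182.
Specific discharge q = K · i = 102.0 × 0.01182 = 1.205 m/day.

1.21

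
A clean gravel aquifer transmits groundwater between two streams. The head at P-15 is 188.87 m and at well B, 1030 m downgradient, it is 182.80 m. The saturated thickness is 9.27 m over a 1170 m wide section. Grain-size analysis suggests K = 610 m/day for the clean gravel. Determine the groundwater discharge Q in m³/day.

39000

Cross-sectional area A = 1170 × 9.27 = 10846 m².
Hydraulic gradient i = (188.87 − 182.80) / 1030 = 6.07 / 1030 = 0.005893.
Darcy's law: Q = K · A · i = 610.0 × 10846 × 0.005893 = 38989 m³/day.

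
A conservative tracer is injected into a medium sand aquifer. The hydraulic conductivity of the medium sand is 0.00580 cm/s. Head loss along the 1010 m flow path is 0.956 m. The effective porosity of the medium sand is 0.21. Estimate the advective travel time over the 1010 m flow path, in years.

Convert K: 0.00580 cm/s × 864 = 5.011 m/day.
Hydraulic gradient i = Δh / L = 0.956 / 1010 = 0.0009465.
Darcy flux q = K · i = 5.011 × 0.0009465 = 0.004743 m/day.
Seepage velocity v = q / n_e = 0.004743 / 0.21 = 0.02259 m/day.
Travel time t = L / v = 1010 / 0.02259 = 44716 days = 122.4 years.

122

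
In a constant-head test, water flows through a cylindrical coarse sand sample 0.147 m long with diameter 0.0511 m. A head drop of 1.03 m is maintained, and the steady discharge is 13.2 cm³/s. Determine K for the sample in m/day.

Cross-sectional area A = π·(d/2)² = π × (0.0511/2)² = 0.002051 m².
Convert discharge: 13.2 cm³/s = 1.320e-05 m³/s.
Darcy's law rearranged: K = Q·L / (A·Δh) = 1.320e-05 × 0.147 / (0.002051 × 1.03) = 0.0009186 m/s = 79.37 m/day.

79.4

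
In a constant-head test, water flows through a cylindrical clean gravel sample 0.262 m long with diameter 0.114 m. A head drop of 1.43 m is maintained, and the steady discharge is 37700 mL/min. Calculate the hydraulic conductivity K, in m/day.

974

Cross-sectional area A = π·(d/2)² = π × (0.114/2)² = 0.01021 m².
Convert discharge: 37700 mL/min = 0.0006283 m³/s.
Darcy's law rearranged: K = Q·L / (A·Δh) = 0.0006283 × 0.262 / (0.01021 × 1.43) = 0.01128 m/s = 974.5 m/day.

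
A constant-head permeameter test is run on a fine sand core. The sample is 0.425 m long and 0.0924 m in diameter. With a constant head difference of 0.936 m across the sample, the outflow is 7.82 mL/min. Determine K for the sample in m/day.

0.763

Cross-sectional area A = π·(d/2)² = π × (0.0924/2)² = 0.006706 m².
Convert discharge: 7.82 mL/min = 1.303e-07 m³/s.
Darcy's law rearranged: K = Q·L / (A·Δh) = 1.303e-07 × 0.425 / (0.006706 × 0.936) = 8.825e-06 m/s = 0.7625 m/day.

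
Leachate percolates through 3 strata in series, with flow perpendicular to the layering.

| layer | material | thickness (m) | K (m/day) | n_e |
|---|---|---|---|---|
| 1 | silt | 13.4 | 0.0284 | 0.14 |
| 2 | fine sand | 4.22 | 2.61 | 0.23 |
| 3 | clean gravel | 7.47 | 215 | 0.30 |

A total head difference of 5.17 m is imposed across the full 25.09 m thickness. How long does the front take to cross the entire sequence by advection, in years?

1.28

With flow normal to the layers, continuity requires the same specific discharge q through every layer.
Σ(b_i/K_i) = 13.4/0.0284 + 4.22/2.61 + 7.47/215 = 473.5 d.
q = Δh / Σ(b_i/K_i) = 5.17 / 473.5 = 0.01092 m/day.
In each layer the seepage velocity is v_i = q/n_i, so the layer transit time is t_i = b_i·n_i / q:
  layer 1 (silt): t_1 = 13.4 × 0.14 / 0.01092 = 171.8 d
  layer 2 (fine sand): t_2 = 4.22 × 0.23 / 0.01092 = 88.89 d
  layer 3 (clean gravel): t_3 = 7.47 × 0.30 / 0.01092 = 205.2 d
Total t = Σ t_i = 465.9 days = 1.276 years.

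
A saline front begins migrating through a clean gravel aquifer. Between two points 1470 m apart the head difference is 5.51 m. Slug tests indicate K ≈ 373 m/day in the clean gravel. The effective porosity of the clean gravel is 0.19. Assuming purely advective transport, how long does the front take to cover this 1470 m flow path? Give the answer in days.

200

Hydraulic gradient i = Δh / L = 5.51 / 1470 = 0.003748.
Darcy flux q = K · i = 373.0 × 0.003748 = 1.398 m/day.
Seepage velocity v = q / n_e = 1.398 / 0.19 = 7.359 m/day.
Travel time t = L / v = 1470 / 7.359 = 199.8 days.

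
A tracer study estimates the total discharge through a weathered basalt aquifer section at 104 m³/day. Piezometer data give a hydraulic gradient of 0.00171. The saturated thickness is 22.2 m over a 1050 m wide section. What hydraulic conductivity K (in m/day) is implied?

2.61

Cross-sectional area A = 1050 × 22.2 = 23310 m².
Hydraulic gradient i = 0.00171.
From Q = K·A·i, K = Q / (A·i) = 104 / (23310 × 0.001710) = 2.609 m/day.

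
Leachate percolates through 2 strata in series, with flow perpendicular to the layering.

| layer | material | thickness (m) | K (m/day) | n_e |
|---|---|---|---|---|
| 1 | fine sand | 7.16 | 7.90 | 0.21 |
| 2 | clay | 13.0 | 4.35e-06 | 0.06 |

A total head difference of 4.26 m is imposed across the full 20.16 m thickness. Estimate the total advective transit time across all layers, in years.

With flow normal to the layers, continuity requires the same specific discharge q through every layer.
Σ(b_i/K_i) = 7.16/7.90 + 13.0/4.35e-06 = 2.989e+06 d.
q = Δh / Σ(b_i/K_i) = 4.26 / 2.989e+06 = 1.425e-06 m/day.
In each layer the seepage velocity is v_i = q/n_i, so the layer transit time is t_i = b_i·n_i / q:
  layer 1 (fine sand): t_1 = 7.16 × 0.21 / 1.425e-06 = 1.055e+06 d
  layer 2 (clay): t_2 = 13.0 × 0.06 / 1.425e-06 = 5.472e+05 d
Total t = Σ t_i = 1.602e+06 days = 4386 years.

4390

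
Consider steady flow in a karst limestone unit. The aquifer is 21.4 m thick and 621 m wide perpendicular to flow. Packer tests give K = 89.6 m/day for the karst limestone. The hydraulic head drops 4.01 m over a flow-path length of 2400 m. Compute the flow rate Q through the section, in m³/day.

Cross-sectional area A = 621 × 21.4 = 13289 m².
Hydraulic gradient i = Δh / L = 4.01 / 2400 = 0.001671.
Darcy's law: Q = K · A · i = 89.60 × 13289 × 0.001671 = 1990 m³/day.

1990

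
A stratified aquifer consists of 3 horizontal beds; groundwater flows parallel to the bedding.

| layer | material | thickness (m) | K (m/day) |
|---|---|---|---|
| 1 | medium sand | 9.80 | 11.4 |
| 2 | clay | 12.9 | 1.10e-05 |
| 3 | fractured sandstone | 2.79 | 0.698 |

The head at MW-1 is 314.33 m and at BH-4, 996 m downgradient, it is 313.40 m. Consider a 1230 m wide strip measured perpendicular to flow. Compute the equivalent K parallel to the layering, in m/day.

Flow is parallel to layering, so each bed carries its own Darcy discharge and the transmissivities add.
Σ(K_i·b_i) = 11.4×9.80 + 1.10e-05×12.9 + 0.698×2.79 = 113.7 m²/day.
Total thickness b = 25.49 m, so K_eq = Σ(K_i·b_i)/b = 4.459 m/day.

4.46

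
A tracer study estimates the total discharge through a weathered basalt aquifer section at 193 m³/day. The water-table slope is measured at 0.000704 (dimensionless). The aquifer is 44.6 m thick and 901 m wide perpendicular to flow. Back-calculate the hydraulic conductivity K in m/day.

Cross-sectional area A = 901 × 44.6 = 40185 m².
Hydraulic gradient i = 0.000704.
From Q = K·A·i, K = Q / (A·i) = 193 / (40185 × 0.0007040) = 6.822 m/day.

6.82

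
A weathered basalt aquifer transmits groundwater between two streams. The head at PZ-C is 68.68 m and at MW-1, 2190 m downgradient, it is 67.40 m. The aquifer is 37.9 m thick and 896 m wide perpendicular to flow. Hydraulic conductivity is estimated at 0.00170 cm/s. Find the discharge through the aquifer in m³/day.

29.2

Convert K: 0.00170 cm/s × 864 = 1.469 m/day.
Cross-sectional area A = 896 × 37.9 = 33958 m².
Hydraulic gradient i = (68.68 − 67.40) / 2190 = 1.28 / 2190 = 0.0005845.
Darcy's law: Q = K · A · i = 1.469 × 33958 × 0.0005845 = 29.15 m³/day.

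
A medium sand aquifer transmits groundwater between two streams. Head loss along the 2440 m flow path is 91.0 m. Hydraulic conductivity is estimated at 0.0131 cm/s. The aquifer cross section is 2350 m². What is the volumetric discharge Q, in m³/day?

992

Convert K: 0.0131 cm/s × 864 = 11.32 m/day.
Hydraulic gradient i = Δh / L = 91.0 / 2440 = 0.03730.
Darcy's law: Q = K · A · i = 11.32 × 2350 × 0.03730 = 992.0 m³/day.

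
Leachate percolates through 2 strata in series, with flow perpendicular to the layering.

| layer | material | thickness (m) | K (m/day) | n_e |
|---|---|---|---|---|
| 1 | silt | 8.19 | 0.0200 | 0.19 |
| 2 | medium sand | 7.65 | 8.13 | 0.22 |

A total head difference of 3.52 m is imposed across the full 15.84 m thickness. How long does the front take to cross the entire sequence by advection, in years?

With flow normal to the layers, continuity requires the same specific discharge q through every layer.
Σ(b_i/K_i) = 8.19/0.0200 + 7.65/8.13 = 410.4 d.
q = Δh / Σ(b_i/K_i) = 3.52 / 410.4 = 0.008576 m/day.
In each layer the seepage velocity is v_i = q/n_i, so the layer transit time is t_i = b_i·n_i / q:
  layer 1 (silt): t_1 = 8.19 × 0.19 / 0.008576 = 181.4 d
  layer 2 (medium sand): t_2 = 7.65 × 0.22 / 0.008576 = 196.2 d
Total t = Σ t_i = 377.7 days = 1.034 years.

1.03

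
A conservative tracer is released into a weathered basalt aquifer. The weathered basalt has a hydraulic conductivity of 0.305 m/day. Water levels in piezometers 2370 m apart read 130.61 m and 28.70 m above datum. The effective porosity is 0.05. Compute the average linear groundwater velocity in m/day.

Hydraulic gradient i = (130.61 − 28.70) / 2370 = 101.91 / 2370 = 0.04300.
Darcy flux q = K · i = 0.3050 × 0.04300 = 0.01311 m/day.
Seepage velocity v = q / n_e = 0.01311 / 0.05 = 0.2623 m/day.

0.262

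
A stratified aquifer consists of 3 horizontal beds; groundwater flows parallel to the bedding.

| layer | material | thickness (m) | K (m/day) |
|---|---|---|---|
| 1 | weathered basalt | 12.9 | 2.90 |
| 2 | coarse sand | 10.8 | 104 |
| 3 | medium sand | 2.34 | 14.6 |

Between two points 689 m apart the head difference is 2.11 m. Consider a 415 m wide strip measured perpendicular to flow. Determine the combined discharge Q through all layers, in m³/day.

Flow is parallel to layering, so each bed carries its own Darcy discharge and the transmissivities add.
Σ(K_i·b_i) = 2.90×12.9 + 104×10.8 + 14.6×2.34 = 1195 m²/day.
Hydraulic gradient i = Δh / L = 2.11 / 689 = 0.003062.
Q = Σ(K_i·b_i) · W · i = 1195 × 415 × 0.003062 = 1518 m³/day.

1520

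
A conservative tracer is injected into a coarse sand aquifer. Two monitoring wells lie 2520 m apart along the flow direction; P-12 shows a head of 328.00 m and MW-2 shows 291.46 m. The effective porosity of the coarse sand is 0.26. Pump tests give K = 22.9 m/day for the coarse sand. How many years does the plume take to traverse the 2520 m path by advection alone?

Hydraulic gradient i = (328.00 − 291.46) / 2520 = 36.54 / 2520 = 0.01450.
Darcy flux q = K · i = 22.90 × 0.01450 = 0.3320 m/day.
Seepage velocity v = q / n_e = 0.3320 / 0.26 = 1.277 m/day.
Travel time t = L / v = 2520 / 1.277 = 1973 days = 5.402 years.

5.40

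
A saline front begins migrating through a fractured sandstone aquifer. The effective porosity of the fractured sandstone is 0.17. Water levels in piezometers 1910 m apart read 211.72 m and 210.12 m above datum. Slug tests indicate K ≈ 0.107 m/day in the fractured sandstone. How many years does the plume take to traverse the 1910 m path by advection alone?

Hydraulic gradient i = (211.72 − 210.12) / 1910 = 1.6 / 1910 = 0.0008377.
Darcy flux q = K · i = 0.1070 × 0.0008377 = 8.963e-05 m/day.
Seepage velocity v = q / n_e = 8.963e-05 / 0.17 = 0.0005273 m/day.
Travel time t = L / v = 1910 / 0.0005273 = 3.623e+06 days = 9918 years.

9920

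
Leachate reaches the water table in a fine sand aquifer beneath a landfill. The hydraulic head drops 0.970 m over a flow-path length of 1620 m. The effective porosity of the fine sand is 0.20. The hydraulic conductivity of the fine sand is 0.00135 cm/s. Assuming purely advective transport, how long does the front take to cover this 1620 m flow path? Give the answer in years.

Convert K: 0.00135 cm/s × 864 = 1.166 m/day.
Hydraulic gradient i = Δh / L = 0.970 / 1620 = 0.0005988.
Darcy flux q = K · i = 1.166 × 0.0005988 = 0.0006984 m/day.
Seepage velocity v = q / n_e = 0.0006984 / 0.20 = 0.003492 m/day.
Travel time t = L / v = 1620 / 0.003492 = 4.639e+05 days = 1270 years.

1270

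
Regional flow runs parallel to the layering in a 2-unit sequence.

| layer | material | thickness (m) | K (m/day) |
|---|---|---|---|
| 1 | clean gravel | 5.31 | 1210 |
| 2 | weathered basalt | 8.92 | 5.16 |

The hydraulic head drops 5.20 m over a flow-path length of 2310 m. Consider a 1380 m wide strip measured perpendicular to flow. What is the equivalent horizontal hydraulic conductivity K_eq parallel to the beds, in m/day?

Flow is parallel to layering, so each bed carries its own Darcy discharge and the transmissivities add.
Σ(K_i·b_i) = 1210×5.31 + 5.16×8.92 = 6471 m²/day.
Total thickness b = 14.23 m, so K_eq = Σ(K_i·b_i)/b = 454.8 m/day.

455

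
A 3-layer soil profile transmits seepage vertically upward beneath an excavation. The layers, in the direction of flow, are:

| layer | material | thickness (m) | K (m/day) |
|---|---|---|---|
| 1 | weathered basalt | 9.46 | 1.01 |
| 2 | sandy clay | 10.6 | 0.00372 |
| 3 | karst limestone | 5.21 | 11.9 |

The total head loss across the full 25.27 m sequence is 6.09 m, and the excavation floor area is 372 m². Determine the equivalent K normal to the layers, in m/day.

Flow is perpendicular to layering, so the layers act in series and the equivalent K is the thickness-weighted harmonic mean.
Total thickness L = 9.46 + 10.6 + 5.21 = 25.27 m.
Σ(b_i/K_i) = 9.46/1.01 + 10.6/0.00372 + 5.21/11.9 = 2859 d.
K_eq = L / Σ(b_i/K_i) = 25.27 / 2859 = 0.008838 m/day.

0.00884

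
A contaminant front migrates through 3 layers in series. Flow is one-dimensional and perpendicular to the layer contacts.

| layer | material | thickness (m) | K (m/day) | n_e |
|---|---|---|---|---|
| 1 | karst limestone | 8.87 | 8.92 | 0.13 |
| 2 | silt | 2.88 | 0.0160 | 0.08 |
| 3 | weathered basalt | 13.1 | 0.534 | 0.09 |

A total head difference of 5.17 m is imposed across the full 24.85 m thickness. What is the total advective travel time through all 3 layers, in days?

With flow normal to the layers, continuity requires the same specific discharge q through every layer.
Σ(b_i/K_i) = 8.87/8.92 + 2.88/0.0160 + 13.1/0.534 = 205.5 d.
q = Δh / Σ(b_i/K_i) = 5.17 / 205.5 = 0.02515 m/day.
In each layer the seepage velocity is v_i = q/n_i, so the layer transit time is t_i = b_i·n_i / q:
  layer 1 (karst limestone): t_1 = 8.87 × 0.13 / 0.02515 = 45.84 d
  layer 2 (silt): t_2 = 2.88 × 0.08 / 0.02515 = 9.159 d
  layer 3 (weathered basalt): t_3 = 13.1 × 0.09 / 0.02515 = 46.87 d
Total t = Σ t_i = 101.9 days.

102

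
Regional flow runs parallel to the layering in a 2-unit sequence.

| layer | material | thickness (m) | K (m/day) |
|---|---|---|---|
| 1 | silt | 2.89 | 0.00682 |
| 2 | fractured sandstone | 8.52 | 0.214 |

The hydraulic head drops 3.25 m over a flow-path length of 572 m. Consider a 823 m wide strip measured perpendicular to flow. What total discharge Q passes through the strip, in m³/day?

8.62

Flow is parallel to layering, so each bed carries its own Darcy discharge and the transmissivities add.
Σ(K_i·b_i) = 0.00682×2.89 + 0.214×8.52 = 1.843 m²/day.
Hydraulic gradient i = Δh / L = 3.25 / 572 = 0.005682.
Q = Σ(K_i·b_i) · W · i = 1.843 × 823 × 0.005682 = 8.618 m³/day.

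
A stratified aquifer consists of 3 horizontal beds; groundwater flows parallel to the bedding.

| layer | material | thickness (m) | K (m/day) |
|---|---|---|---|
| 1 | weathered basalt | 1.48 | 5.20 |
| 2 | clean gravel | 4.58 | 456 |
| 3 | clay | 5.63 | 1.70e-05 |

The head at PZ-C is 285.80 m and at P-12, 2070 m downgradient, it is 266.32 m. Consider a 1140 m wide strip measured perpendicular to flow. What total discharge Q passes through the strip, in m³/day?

22500

Flow is parallel to layering, so each bed carries its own Darcy discharge and the transmissivities add.
Σ(K_i·b_i) = 5.20×1.48 + 456×4.58 + 1.70e-05×5.63 = 2096 m²/day.
Hydraulic gradient i = (285.80 − 266.32) / 2070 = 19.48 / 2070 = 0.009411.
Q = Σ(K_i·b_i) · W · i = 2096 × 1140 × 0.009411 = 22488 m³/day.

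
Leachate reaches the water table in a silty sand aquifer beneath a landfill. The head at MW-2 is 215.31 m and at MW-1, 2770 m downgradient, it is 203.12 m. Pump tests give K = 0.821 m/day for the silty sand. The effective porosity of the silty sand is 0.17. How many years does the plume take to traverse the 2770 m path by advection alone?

Hydraulic gradient i = (215.31 − 203.12) / 2770 = 12.19 / 2770 = 0.004401.
Darcy flux q = K · i = 0.8210 × 0.004401 = 0.003613 m/day.
Seepage velocity v = q / n_e = 0.003613 / 0.17 = 0.02125 m/day.
Travel time t = L / v = 2770 / 0.02125 = 1.303e+05 days = 356.8 years.

357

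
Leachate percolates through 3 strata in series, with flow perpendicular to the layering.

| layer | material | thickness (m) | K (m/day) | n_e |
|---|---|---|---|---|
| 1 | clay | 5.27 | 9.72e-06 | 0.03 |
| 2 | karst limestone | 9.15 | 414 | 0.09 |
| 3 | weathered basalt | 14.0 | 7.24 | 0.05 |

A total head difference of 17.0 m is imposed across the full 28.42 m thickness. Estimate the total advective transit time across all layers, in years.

With flow normal to the layers, continuity requires the same specific discharge q through every layer.
Σ(b_i/K_i) = 5.27/9.72e-06 + 9.15/414 + 14.0/7.24 = 5.422e+05 d.
q = Δh / Σ(b_i/K_i) = 17.0 / 5.422e+05 = 3.135e-05 m/day.
In each layer the seepage velocity is v_i = q/n_i, so the layer transit time is t_i = b_i·n_i / q:
  layer 1 (clay): t_1 = 5.27 × 0.03 / 3.135e-05 = 5042 d
  layer 2 (karst limestone): t_2 = 9.15 × 0.09 / 3.135e-05 = 26264 d
  layer 3 (weathered basalt): t_3 = 14.0 × 0.05 / 3.135e-05 = 22325 d
Total t = Σ t_i = 53631 days = 146.8 years.

147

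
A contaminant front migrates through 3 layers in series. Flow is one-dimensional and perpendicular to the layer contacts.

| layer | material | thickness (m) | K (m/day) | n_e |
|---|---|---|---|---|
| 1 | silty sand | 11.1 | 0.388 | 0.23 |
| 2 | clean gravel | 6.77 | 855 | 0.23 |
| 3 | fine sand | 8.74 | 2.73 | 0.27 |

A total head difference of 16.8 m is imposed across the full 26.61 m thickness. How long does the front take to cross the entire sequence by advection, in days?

With flow normal to the layers, continuity requires the same specific discharge q through every layer.
Σ(b_i/K_i) = 11.1/0.388 + 6.77/855 + 8.74/2.73 = 31.82 d.
q = Δh / Σ(b_i/K_i) = 16.8 / 31.82 = 0.5280 m/day.
In each layer the seepage velocity is v_i = q/n_i, so the layer transit time is t_i = b_i·n_i / q:
  layer 1 (silty sand): t_1 = 11.1 × 0.23 / 0.5280 = 4.835 d
  layer 2 (clean gravel): t_2 = 6.77 × 0.23 / 0.5280 = 2.949 d
  layer 3 (fine sand): t_3 = 8.74 × 0.27 / 0.5280 = 4.469 d
Total t = Σ t_i = 12.25 days.

12.3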